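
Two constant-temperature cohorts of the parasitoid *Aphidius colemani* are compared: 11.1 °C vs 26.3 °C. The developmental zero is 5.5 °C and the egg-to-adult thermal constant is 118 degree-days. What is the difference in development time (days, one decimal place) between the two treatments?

At 11.1 °C: 118 / (11.1 − 5.5) = 118 / 5.6 = 21.071 d.
At 26.3 °C: 118 / (26.3 − 5.5) = 118 / 20.8 = 5.673 d.
Difference = |21.071 − 5.673| = 15.398 ≈ 15.4 days.

15.4 days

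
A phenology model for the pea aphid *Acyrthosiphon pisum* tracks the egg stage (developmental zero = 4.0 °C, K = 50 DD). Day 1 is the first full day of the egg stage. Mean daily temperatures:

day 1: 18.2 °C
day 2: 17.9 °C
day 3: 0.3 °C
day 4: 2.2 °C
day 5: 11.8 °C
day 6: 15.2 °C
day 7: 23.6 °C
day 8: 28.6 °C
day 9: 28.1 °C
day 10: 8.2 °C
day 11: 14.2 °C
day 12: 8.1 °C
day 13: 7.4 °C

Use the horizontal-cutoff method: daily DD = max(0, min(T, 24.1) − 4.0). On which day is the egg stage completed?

Daily DD above 4.0 °C (capped at 20.1): 14.2, 13.9, 0.0, 0.0, 7.8, 11.2, 19.6, 20.1, 20.1, 4.2, 10.2, 4.1, 3.4.
Cumulative: 14.2, 28.1, 28.1, 28.1, 35.9, 47.1, 66.7, 86.8, 106.9, 111.1, 121.3, 125.4, 128.8.
The total first reaches 50 DD on day 7.

day 7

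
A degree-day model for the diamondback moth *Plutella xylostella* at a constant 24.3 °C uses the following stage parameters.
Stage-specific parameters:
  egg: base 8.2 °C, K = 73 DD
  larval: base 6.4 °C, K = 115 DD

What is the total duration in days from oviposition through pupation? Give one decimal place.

egg: 73 / (24.3 − 8.2) = 73 / 16.1 = 4.534 d.
larval: 115 / (24.3 − 6.4) = 115 / 17.9 = 6.425 d.
Sum = 10.959 ≈ 11.0 days.

11.0 days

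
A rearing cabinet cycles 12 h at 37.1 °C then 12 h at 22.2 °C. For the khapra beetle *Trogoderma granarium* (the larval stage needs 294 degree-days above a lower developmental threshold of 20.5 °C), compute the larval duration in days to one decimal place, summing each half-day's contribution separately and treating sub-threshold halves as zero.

32.1 days

Day half: max(0, 37.1 − 20.5) × 0.5 = 16.6 × 0.5 = 8.30 DD.
Night half: max(0, 22.2 − 20.5) × 0.5 = 1.7 × 0.5 = 0.85 DD.
Per 24 h: 9.15 DD/day.
Duration = 294 / 9.15 = 32.131 ≈ 32.1 days.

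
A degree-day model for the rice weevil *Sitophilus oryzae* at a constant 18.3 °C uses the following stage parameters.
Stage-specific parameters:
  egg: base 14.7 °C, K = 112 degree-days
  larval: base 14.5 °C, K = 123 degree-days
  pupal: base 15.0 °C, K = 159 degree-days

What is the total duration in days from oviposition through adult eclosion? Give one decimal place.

egg: 112 / (18.3 − 14.7) = 112 / 3.6 = 31.111 d.
larval: 123 / (18.3 − 14.5) = 123 / 3.8 = 32.368 d.
pupal: 159 / (18.3 − 15.0) = 159 / 3.3 = 48.182 d.
Sum = 111.661 ≈ 111.7 days.

111.7 days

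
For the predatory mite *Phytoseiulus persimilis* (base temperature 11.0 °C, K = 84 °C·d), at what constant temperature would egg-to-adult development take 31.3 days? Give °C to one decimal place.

13.7 °C

Required daily accumulation = 84 / 31.3 = 2.684 DD/day.
T = T_base + 2.684 = 11.0 + 2.684 = 13.684 ≈ 13.7 °C.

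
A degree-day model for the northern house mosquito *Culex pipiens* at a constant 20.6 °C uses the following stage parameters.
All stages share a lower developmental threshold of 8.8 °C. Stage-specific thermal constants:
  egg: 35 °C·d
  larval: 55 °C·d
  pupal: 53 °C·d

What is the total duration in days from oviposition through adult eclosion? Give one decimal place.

Daily accumulation at 20.6 °C = 20.6 − 8.8 = 11.8 DD/day.
Total K = 35 + 55 + 53 = 143 DD.
Total duration = 143 / 11.8 = 12.119 ≈ 12.1 days.

12.1 days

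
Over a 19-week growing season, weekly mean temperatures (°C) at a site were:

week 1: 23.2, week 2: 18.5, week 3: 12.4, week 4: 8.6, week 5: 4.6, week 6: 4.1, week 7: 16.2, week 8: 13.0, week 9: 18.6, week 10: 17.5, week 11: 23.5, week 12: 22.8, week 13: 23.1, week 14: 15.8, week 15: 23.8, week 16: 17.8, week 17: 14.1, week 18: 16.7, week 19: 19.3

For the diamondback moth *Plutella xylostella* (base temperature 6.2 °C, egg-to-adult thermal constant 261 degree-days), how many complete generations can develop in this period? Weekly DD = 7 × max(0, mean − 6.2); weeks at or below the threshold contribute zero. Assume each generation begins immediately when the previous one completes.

Weekly DD (7 × max(0, T̄ − 6.2)): 119.0, 86.1, 43.4, 16.8, 0.0, 0.0, 70.0, 47.6, 86.8, 79.1, 121.1, 116.2, 118.3, 67.2, 123.2, 81.2, 55.3, 73.5, 91.7.
Season total = 1396.5 DD.
Complete generations = ⌊1396.5 / 261⌋ = 5.

5 generations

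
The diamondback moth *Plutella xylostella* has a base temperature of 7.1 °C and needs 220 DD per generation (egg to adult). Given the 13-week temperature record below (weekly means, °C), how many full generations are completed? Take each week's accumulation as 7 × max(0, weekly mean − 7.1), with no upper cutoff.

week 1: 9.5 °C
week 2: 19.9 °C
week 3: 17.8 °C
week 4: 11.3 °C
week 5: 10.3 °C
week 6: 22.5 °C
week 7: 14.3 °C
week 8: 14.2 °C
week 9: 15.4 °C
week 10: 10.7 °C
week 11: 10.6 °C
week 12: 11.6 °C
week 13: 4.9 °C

Weekly DD (7 × max(0, T̄ − 7.1)): 16.8, 89.6, 74.9, 29.4, 22.4, 107.8, 50.4, 49.7, 58.1, 25.2, 24.5, 31.5, 0.0.
Season total = 580.3 DD.
Complete generations = ⌊580.3 / 220⌋ = 2.

2 generations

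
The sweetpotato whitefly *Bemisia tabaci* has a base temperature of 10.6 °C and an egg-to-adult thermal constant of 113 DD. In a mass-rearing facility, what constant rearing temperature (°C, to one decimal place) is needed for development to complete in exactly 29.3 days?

Required daily accumulation = 113 / 29.3 = 3.857 DD/day.
T = T_base + 3.857 = 10.6 + 3.857 = 14.457 ≈ 14.5 °C.

14.5 °C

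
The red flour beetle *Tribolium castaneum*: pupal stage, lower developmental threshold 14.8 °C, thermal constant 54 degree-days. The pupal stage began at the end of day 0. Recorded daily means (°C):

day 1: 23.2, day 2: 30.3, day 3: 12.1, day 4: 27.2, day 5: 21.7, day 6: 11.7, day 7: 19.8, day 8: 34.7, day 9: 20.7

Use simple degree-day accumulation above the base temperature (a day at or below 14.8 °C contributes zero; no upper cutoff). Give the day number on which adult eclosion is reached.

Daily DD above 14.8 °C: 8.4, 15.5, 0.0, 12.4, 6.9, 0.0, 5.0, 19.9, 5.9.
Cumulative: 8.4, 23.9, 23.9, 36.3, 43.2, 43.2, 48.2, 68.1, 74.0.
The total first reaches 54 DD on day 8.

day 8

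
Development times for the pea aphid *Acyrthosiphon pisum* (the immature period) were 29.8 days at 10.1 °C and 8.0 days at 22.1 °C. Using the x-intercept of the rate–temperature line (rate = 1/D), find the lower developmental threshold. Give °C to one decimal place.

Equal thermal constants: D₁(T₁ − T_b) = D₂(T₂ − T_b).
29.8·(10.1 − T_b) = 8.0·(22.1 − T_b)
T_b = (29.8·10.1 − 8.0·22.1) / (29.8 − 8.0) = 124.18 / 21.8 = 5.696 °C ≈ 5.7 °C.

5.7 °C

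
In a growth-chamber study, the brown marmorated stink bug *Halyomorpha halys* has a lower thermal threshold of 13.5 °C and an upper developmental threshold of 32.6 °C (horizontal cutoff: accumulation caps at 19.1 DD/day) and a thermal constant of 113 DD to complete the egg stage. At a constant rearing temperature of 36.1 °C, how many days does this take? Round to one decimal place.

Temperature 36.1 °C exceeds the upper threshold, so daily accumulation caps at 32.6 − 13.5 = 19.1 DD/day.
Duration = 113 / 19.1 = 5.916 ≈ 5.9 days.

5.9 days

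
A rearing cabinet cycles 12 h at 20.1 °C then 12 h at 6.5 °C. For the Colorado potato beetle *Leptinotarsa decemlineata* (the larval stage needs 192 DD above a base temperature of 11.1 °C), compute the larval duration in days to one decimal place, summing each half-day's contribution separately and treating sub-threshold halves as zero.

42.7 days

Day half: max(0, 20.1 − 11.1) × 0.5 = 9.0 × 0.5 = 4.50 DD.
Night half: max(0, 6.5 − 11.1) × 0.5 = 0.0 × 0.5 = 0.00 DD.
Per 24 h: 4.50 DD/day.
Duration = 192 / 4.50 = 42.667 ≈ 42.7 days.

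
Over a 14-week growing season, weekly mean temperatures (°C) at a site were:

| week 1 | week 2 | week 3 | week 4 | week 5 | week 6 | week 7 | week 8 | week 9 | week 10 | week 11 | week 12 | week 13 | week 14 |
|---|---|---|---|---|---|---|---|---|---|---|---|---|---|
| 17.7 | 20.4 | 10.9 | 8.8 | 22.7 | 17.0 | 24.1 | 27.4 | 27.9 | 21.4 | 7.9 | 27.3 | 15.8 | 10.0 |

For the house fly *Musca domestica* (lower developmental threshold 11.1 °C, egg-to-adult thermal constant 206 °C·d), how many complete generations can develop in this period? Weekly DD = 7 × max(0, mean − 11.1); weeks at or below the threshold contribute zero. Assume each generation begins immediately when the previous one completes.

3 generations

Weekly DD (7 × max(0, T̄ − 11.1)): 46.2, 65.1, 0.0, 0.0, 81.2, 41.3, 91.0, 114.1, 117.6, 72.1, 0.0, 113.4, 32.9, 0.0.
Season total = 774.9 DD.
Complete generations = ⌊774.9 / 206⌋ = 3.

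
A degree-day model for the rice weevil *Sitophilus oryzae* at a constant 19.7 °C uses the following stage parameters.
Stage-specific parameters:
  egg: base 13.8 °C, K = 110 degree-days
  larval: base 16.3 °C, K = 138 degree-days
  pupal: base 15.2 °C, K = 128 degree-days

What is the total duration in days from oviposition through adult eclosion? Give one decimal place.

egg: 110 / (19.7 − 13.8) = 110 / 5.9 = 18.644 d.
larval: 138 / (19.7 − 16.3) = 138 / 3.4 = 40.588 d.
pupal: 128 / (19.7 − 15.2) = 128 / 4.5 = 28.444 d.
Sum = 87.677 ≈ 87.7 days.

87.7 days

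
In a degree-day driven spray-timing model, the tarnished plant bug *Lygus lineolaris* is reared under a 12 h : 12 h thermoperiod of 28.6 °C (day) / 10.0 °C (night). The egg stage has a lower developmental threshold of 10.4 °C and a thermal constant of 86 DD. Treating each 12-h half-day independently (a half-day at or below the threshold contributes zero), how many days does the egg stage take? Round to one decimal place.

9.5 days

Day half: max(0, 28.6 − 10.4) × 0.5 = 18.2 × 0.5 = 9.10 DD.
Night half: max(0, 10.0 − 10.4) × 0.5 = 0.0 × 0.5 = 0.00 DD.
Per 24 h: 9.10 DD/day.
Duration = 86 / 9.10 = 9.451 ≈ 9.5 days.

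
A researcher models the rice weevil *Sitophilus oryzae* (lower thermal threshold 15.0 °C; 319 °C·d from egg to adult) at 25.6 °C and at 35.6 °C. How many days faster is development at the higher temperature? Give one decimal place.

At 25.6 °C: 319 / (25.6 − 15.0) = 319 / 10.6 = 30.094 d.
At 35.6 °C: 319 / (35.6 − 15.0) = 319 / 20.6 = 15.485 d.
Difference = |30.094 − 15.485| = 14.609 ≈ 14.6 days.

14.6 days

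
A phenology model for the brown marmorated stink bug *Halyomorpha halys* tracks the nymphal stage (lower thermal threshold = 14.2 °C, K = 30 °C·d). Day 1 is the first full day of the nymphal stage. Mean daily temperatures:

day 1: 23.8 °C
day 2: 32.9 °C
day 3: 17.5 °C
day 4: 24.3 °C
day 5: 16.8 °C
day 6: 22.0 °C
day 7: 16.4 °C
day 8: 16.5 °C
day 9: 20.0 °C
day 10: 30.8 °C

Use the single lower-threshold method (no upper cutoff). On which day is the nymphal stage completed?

Daily DD above 14.2 °C: 9.6, 18.7, 3.3, 10.1, 2.6, 7.8, 2.2, 2.3, 5.8, 16.6.
Cumulative: 9.6, 28.3, 31.6, 41.7, 44.3, 52.1, 54.3, 56.6, 62.4, 79.0.
The total first reaches 30 DD on day 3.

day 3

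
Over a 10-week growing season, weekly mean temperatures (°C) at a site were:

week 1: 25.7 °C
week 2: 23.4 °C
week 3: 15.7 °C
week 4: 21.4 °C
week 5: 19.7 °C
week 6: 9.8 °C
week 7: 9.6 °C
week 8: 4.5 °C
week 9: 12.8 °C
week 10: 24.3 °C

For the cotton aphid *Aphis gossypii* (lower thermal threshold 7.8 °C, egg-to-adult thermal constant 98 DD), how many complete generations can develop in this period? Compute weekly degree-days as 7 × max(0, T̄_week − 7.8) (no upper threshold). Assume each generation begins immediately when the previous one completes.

Weekly DD (7 × max(0, T̄ − 7.8)): 125.3, 109.2, 55.3, 95.2, 83.3, 14.0, 12.6, 0.0, 35.0, 115.5.
Season total = 645.4 DD.
Complete generations = ⌊645.4 / 98⌋ = 6.

6 generations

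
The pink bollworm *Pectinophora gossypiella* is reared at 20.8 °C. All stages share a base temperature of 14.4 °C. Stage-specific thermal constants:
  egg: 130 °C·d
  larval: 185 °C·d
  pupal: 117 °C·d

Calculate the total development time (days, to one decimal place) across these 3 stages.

67.5 days

Daily accumulation at 20.8 °C = 20.8 − 14.4 = 6.4 DD/day.
Total K = 130 + 185 + 117 = 432 DD.
Total duration = 432 / 6.4 = 67.500 ≈ 67.5 days.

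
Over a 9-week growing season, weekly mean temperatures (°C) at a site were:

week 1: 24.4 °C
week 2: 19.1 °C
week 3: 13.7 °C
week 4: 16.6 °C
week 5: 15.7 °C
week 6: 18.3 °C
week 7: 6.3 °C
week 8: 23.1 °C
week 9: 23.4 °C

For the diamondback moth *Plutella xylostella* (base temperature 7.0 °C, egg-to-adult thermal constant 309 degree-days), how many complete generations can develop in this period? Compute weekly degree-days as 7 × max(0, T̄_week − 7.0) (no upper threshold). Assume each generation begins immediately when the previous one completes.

2 generations

Weekly DD (7 × max(0, T̄ − 7.0)): 121.8, 84.7, 46.9, 67.2, 60.9, 79.1, 0.0, 112.7, 114.8.
Season total = 688.1 DD.
Complete generations = ⌊688.1 / 309⌋ = 2.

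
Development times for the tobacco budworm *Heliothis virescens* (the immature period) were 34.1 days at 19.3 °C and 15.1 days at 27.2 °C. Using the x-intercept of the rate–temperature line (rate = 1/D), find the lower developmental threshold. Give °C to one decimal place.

13.0 °C

Linear rate model ⇒ the product D·(T − T_b) is constant across temperatures.
34.1·(19.3 − T_b) = 15.1·(27.2 − T_b)
T_b = (34.1·19.3 − 15.1·27.2) / (34.1 − 15.1) = 247.41 / 19.0 = 13.022 °C ≈ 13.0 °C.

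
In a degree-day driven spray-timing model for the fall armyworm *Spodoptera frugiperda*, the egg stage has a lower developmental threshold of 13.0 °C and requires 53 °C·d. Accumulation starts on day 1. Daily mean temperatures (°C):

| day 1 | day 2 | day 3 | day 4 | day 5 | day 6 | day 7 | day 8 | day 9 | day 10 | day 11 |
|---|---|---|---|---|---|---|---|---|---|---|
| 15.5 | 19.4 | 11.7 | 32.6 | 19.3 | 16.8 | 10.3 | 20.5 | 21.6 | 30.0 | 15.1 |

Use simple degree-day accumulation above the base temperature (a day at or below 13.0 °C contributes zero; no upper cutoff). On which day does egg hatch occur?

Daily DD above 13.0 °C: 2.5, 6.4, 0.0, 19.6, 6.3, 3.8, 0.0, 7.5, 8.6, 17.0, 2.1.
Cumulative: 2.5, 8.9, 8.9, 28.5, 34.8, 38.6, 38.6, 46.1, 54.7, 71.7, 73.8.
The total first reaches 53 DD on day 9.

day 9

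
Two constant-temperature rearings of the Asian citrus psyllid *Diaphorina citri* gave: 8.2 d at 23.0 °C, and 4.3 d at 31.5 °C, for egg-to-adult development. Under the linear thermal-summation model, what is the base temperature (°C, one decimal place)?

Equal thermal constants: D₁(T₁ − T_b) = D₂(T₂ − T_b).
8.2·(23.0 − T_b) = 4.3·(31.5 − T_b)
T_b = (8.2·23.0 − 4.3·31.5) / (8.2 − 4.3) = 53.15 / 3.9 = 13.628 °C ≈ 13.6 °C.

13.6 °C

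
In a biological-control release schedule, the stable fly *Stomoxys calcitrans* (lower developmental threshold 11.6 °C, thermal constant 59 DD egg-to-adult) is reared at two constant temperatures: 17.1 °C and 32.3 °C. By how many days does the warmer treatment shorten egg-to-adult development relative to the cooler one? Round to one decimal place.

At 17.1 °C: 59 / (17.1 − 11.6) = 59 / 5.5 = 10.727 d.
At 32.3 °C: 59 / (32.3 − 11.6) = 59 / 20.7 = 2.850 d.
Difference = |10.727 − 2.850| = 7.877 ≈ 7.9 days.

7.9 days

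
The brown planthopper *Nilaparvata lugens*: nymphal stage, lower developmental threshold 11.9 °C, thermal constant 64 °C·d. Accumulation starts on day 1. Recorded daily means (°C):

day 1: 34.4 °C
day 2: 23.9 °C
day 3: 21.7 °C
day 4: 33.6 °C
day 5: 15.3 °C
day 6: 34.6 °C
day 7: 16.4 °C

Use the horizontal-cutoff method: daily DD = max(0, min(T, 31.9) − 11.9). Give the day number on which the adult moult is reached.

Daily DD above 11.9 °C (capped at 20.0): 20.0, 12.0, 9.8, 20.0, 3.4, 20.0, 4.5.
Cumulative: 20.0, 32.0, 41.8, 61.8, 65.2, 85.2, 89.7.
The total first reaches 64 DD on day 5.

day 5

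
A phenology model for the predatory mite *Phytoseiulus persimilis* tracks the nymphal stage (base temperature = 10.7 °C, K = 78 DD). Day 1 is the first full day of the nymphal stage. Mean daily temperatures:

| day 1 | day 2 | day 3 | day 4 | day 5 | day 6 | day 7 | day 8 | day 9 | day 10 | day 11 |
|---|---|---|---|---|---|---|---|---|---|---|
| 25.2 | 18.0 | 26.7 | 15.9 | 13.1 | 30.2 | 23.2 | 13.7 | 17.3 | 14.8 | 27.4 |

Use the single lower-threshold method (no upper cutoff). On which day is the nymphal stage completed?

Daily DD above 10.7 °C: 14.5, 7.3, 16.0, 5.2, 2.4, 19.5, 12.5, 3.0, 6.6, 4.1, 16.7.
Cumulative: 14.5, 21.8, 37.8, 43.0, 45.4, 64.9, 77.4, 80.4, 87.0, 91.1, 107.8.
The total first reaches 78 DD on day 8.

day 8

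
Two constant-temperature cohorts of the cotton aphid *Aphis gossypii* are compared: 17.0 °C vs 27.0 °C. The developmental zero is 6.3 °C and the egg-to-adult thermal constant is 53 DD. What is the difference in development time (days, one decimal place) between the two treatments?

2.4 days

At 17.0 °C: 53 / (17.0 − 6.3) = 53 / 10.7 = 4.953 d.
At 27.0 °C: 53 / (27.0 − 6.3) = 53 / 20.7 = 2.560 d.
Difference = |4.953 − 2.560| = 2.393 ≈ 2.4 days.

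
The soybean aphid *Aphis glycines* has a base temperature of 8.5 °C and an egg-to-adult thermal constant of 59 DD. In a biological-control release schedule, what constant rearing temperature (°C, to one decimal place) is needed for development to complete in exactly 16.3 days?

Required daily accumulation = 59 / 16.3 = 3.620 DD/day.
T = T_base + 3.620 = 8.5 + 3.620 = 12.120 ≈ 12.1 °C.

12.1 °C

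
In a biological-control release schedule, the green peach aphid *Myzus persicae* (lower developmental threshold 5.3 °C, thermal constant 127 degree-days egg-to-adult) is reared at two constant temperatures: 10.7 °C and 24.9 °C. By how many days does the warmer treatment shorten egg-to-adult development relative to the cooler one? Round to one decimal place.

At 10.7 °C: 127 / (10.7 − 5.3) = 127 / 5.4 = 23.519 d.
At 24.9 °C: 127 / (24.9 − 5.3) = 127 / 19.6 = 6.480 d.
Difference = |23.519 − 6.480| = 17.039 ≈ 17.0 days.

17.0 days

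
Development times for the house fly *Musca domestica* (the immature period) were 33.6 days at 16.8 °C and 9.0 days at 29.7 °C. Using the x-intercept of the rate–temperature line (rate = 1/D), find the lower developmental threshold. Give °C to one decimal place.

Linear rate model ⇒ the product D·(T − T_b) is constant across temperatures.
33.6·(16.8 − T_b) = 9.0·(29.7 − T_b)
T_b = (33.6·16.8 − 9.0·29.7) / (33.6 − 9.0) = 297.18 / 24.6 = 12.080 °C ≈ 12.1 °C.

12.1 °C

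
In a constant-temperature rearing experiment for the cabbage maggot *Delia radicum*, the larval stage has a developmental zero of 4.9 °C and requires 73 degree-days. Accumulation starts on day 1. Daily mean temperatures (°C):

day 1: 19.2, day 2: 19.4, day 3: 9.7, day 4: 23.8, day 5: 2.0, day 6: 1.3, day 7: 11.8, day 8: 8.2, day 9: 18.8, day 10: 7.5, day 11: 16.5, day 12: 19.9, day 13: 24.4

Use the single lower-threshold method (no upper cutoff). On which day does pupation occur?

day 9

Daily DD above 4.9 °C: 14.3, 14.5, 4.8, 18.9, 0.0, 0.0, 6.9, 3.3, 13.9, 2.6, 11.6, 15.0, 19.5.
Cumulative: 14.3, 28.8, 33.6, 52.5, 52.5, 52.5, 59.4, 62.7, 76.6, 79.2, 90.8, 105.8, 125.3.
The total first reaches 73 DD on day 9.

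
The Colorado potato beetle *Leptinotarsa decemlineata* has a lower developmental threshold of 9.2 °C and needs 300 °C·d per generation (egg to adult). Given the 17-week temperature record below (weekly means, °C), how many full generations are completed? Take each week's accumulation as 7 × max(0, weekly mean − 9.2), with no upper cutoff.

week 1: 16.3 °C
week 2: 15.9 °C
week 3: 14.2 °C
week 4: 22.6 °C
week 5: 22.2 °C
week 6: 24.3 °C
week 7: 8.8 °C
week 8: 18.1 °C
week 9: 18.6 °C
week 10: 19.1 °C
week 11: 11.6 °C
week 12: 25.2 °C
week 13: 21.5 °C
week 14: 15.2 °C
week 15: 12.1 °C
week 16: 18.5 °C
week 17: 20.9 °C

3 generations

Weekly DD (7 × max(0, T̄ − 9.2)): 49.7, 46.9, 35.0, 93.8, 91.0, 105.7, 0.0, 62.3, 65.8, 69.3, 16.8, 112.0, 86.1, 42.0, 20.3, 65.1, 81.9.
Season total = 1043.7 DD.
Complete generations = ⌊1043.7 / 300⌋ = 3.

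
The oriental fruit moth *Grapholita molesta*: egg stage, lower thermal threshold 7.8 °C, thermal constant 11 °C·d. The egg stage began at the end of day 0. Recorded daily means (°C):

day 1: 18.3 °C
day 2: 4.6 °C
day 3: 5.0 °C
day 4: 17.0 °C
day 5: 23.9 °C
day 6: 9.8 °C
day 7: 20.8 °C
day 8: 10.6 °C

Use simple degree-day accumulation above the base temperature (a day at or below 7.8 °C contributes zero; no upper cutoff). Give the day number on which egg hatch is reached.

Daily DD above 7.8 °C: 10.5, 0.0, 0.0, 9.2, 16.1, 2.0, 13.0, 2.8.
Cumulative: 10.5, 10.5, 10.5, 19.7, 35.8, 37.8, 50.8, 53.6.
The total first reaches 11 DD on day 4.

day 4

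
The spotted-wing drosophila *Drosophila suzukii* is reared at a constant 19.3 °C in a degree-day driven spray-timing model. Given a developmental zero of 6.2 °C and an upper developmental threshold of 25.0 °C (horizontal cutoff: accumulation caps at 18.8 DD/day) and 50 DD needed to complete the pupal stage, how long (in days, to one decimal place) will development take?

Daily accumulation = 19.3 − 6.2 = 13.1 DD/day.
Duration = 50 / 13.1 = 3.817 ≈ 3.8 days.

3.8 days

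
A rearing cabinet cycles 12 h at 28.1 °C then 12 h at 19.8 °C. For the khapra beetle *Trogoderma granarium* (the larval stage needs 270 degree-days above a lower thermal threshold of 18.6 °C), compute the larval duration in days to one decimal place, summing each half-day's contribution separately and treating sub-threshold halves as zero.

Day half: max(0, 28.1 − 18.6) × 0.5 = 9.5 × 0.5 = 4.75 DD.
Night half: max(0, 19.8 − 18.6) × 0.5 = 1.2 × 0.5 = 0.60 DD.
Per 24 h: 5.35 DD/day.
Duration = 270 / 5.35 = 50.467 ≈ 50.5 days.

50.5 days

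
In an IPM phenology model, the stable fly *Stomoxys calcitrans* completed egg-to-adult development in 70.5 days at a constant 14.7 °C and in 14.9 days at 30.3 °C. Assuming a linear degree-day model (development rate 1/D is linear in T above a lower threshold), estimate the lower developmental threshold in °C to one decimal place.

Equal thermal constants: D₁(T₁ − T_b) = D₂(T₂ − T_b).
70.5·(14.7 − T_b) = 14.9·(30.3 − T_b)
T_b = (70.5·14.7 − 14.9·30.3) / (70.5 − 14.9) = 584.88 / 55.6 = 10.519 °C ≈ 10.5 °C.

10.5 °C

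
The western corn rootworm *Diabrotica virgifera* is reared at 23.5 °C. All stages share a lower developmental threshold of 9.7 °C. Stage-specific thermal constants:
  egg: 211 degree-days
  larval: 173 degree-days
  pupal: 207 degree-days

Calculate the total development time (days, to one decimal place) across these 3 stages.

Daily accumulation at 23.5 °C = 23.5 − 9.7 = 13.8 DD/day.
Total K = 211 + 173 + 207 = 591 DD.
Total duration = 591 / 13.8 = 42.826 ≈ 42.8 days.

42.8 days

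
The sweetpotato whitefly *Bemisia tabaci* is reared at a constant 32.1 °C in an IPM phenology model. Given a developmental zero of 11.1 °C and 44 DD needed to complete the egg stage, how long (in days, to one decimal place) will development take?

Daily accumulation = 32.1 − 11.1 = 21.0 DD/day.
Duration = 44 / 21.0 = 2.095 ≈ 2.1 days.

2.1 days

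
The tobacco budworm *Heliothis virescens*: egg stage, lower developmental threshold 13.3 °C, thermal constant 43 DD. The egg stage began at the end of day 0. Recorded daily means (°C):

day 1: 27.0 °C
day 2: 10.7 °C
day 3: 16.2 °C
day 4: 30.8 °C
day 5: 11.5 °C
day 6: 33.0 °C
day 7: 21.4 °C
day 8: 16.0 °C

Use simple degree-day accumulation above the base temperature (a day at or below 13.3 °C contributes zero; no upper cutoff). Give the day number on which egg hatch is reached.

day 6

Daily DD above 13.3 °C: 13.7, 0.0, 2.9, 17.5, 0.0, 19.7, 8.1, 2.7.
Cumulative: 13.7, 13.7, 16.6, 34.1, 34.1, 53.8, 61.9, 64.6.
The total first reaches 43 DD on day 6.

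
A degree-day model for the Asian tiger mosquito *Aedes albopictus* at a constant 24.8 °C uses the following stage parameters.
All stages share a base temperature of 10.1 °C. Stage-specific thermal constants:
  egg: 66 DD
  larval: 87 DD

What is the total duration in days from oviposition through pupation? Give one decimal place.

10.4 days

Daily accumulation at 24.8 °C = 24.8 − 10.1 = 14.7 DD/day.
Total K = 66 + 87 = 153 DD.
Total duration = 153 / 14.7 = 10.408 ≈ 10.4 days.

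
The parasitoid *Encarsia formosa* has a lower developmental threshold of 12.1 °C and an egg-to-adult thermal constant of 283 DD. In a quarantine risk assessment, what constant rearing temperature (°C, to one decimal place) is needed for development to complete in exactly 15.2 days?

30.7 °C

Required daily accumulation = 283 / 15.2 = 18.618 DD/day.
T = T_base + 18.618 = 12.1 + 18.618 = 30.718 ≈ 30.7 °C.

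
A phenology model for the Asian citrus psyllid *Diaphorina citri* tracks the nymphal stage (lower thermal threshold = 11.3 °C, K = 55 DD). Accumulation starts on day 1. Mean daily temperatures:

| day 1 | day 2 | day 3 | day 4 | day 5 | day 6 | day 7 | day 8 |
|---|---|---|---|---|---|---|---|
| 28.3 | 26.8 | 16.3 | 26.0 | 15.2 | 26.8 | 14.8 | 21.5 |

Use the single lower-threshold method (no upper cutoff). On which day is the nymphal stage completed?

Daily DD above 11.3 °C: 17.0, 15.5, 5.0, 14.7, 3.9, 15.5, 3.5, 10.2.
Cumulative: 17.0, 32.5, 37.5, 52.2, 56.1, 71.6, 75.1, 85.3.
The total first reaches 55 DD on day 5.

day 5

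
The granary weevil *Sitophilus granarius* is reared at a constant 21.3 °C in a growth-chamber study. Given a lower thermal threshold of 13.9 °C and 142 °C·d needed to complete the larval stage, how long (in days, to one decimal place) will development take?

19.2 days

Daily accumulation = 21.3 − 13.9 = 7.4 DD/day.
Duration = 142 / 7.4 = 19.189 ≈ 19.2 days.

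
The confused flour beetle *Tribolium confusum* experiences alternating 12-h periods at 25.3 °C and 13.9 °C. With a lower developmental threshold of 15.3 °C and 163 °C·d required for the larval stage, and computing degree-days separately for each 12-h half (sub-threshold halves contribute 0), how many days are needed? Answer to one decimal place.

32.6 days

Day half: max(0, 25.3 − 15.3) × 0.5 = 10.0 × 0.5 = 5.00 DD.
Night half: max(0, 13.9 − 15.3) × 0.5 = 0.0 × 0.5 = 0.00 DD.
Per 24 h: 5.00 DD/day.
Duration = 163 / 5.00 = 32.600 ≈ 32.6 days.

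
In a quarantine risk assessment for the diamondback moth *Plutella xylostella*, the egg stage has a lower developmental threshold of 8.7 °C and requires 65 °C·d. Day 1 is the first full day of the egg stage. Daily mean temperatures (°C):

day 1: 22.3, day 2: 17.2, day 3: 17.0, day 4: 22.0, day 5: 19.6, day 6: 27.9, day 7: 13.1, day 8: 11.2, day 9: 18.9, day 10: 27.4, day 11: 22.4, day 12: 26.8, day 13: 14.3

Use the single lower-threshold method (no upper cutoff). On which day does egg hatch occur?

Daily DD above 8.7 °C: 13.6, 8.5, 8.3, 13.3, 10.9, 19.2, 4.4, 2.5, 10.2, 18.7, 13.7, 18.1, 5.6.
Cumulative: 13.6, 22.1, 30.4, 43.7, 54.6, 73.8, 78.2, 80.7, 90.9, 109.6, 123.3, 141.4, 147.0.
The total first reaches 65 DD on day 6.

day 6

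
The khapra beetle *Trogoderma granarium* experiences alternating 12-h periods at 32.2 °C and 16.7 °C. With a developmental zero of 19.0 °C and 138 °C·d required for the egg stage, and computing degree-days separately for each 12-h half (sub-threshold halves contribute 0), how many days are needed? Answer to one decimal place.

Day half: max(0, 32.2 − 19.0) × 0.5 = 13.2 × 0.5 = 6.60 DD.
Night half: max(0, 16.7 − 19.0) × 0.5 = 0.0 × 0.5 = 0.00 DD.
Per 24 h: 6.60 DD/day.
Duration = 138 / 6.60 = 20.909 ≈ 20.9 days.

20.9 days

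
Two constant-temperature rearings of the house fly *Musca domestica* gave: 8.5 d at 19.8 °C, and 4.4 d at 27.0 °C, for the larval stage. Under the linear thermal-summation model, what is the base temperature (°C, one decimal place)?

Linear rate model ⇒ the product D·(T − T_b) is constant across temperatures.
8.5·(19.8 − T_b) = 4.4·(27.0 − T_b)
T_b = (8.5·19.8 − 4.4·27.0) / (8.5 − 4.4) = 49.50 / 4.1 = 12.073 °C ≈ 12.1 °C.

12.1 °C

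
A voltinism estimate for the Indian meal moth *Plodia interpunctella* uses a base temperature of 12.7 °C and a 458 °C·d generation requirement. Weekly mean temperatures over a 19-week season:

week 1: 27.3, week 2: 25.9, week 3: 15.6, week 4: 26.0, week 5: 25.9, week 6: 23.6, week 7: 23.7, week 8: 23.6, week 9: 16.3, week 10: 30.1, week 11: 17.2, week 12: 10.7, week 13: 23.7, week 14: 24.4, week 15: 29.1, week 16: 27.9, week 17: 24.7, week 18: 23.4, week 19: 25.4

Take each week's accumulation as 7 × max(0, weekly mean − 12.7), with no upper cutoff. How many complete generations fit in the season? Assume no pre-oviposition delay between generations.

Weekly DD (7 × max(0, T̄ − 12.7)): 102.2, 92.4, 20.3, 93.1, 92.4, 76.3, 77.0, 76.3, 25.2, 121.8, 31.5, 0.0, 77.0, 81.9, 114.8, 106.4, 84.0, 74.9, 88.9.
Season total = 1436.4 DD.
Complete generations = ⌊1436.4 / 458⌋ = 3.

3 generations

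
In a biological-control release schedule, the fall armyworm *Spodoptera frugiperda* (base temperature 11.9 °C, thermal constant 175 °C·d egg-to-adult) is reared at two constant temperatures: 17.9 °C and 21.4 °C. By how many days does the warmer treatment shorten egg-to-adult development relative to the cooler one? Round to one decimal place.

At 17.9 °C: 175 / (17.9 − 11.9) = 175 / 6.0 = 29.167 d.
At 21.4 °C: 175 / (21.4 − 11.9) = 175 / 9.5 = 18.421 d.
Difference = |29.167 − 18.421| = 10.746 ≈ 10.7 days.

10.7 days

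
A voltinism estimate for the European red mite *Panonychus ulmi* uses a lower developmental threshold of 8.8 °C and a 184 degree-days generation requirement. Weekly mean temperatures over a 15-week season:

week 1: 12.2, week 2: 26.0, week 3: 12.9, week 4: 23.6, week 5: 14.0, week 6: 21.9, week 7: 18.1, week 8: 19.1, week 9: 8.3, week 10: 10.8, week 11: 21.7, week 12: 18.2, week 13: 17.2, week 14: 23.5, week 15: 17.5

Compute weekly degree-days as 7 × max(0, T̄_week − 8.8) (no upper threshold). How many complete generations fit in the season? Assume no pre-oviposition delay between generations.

Weekly DD (7 × max(0, T̄ − 8.8)): 23.8, 120.4, 28.7, 103.6, 36.4, 91.7, 65.1, 72.1, 0.0, 14.0, 90.3, 65.8, 58.8, 102.9, 60.9.
Season total = 934.5 DD.
Complete generations = ⌊934.5 / 184⌋ = 5.

5 generations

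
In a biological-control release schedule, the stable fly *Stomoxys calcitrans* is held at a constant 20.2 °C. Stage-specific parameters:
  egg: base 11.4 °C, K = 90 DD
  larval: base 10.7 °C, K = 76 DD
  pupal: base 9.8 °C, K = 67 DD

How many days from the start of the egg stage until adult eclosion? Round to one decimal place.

24.7 days

egg: 90 / (20.2 − 11.4) = 90 / 8.8 = 10.227 d.
larval: 76 / (20.2 − 10.7) = 76 / 9.5 = 8.000 d.
pupal: 67 / (20.2 − 9.8) = 67 / 10.4 = 6.442 d.
Sum = 24.670 ≈ 24.7 days.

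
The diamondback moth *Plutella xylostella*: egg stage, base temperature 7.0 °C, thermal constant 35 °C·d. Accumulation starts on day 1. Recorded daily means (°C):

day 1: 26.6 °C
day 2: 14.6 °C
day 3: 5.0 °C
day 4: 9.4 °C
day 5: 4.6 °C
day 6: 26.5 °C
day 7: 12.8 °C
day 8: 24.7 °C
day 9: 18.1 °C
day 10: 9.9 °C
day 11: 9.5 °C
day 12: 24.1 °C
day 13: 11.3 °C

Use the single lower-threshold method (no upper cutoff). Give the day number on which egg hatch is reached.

Daily DD above 7.0 °C: 19.6, 7.6, 0.0, 2.4, 0.0, 19.5, 5.8, 17.7, 11.1, 2.9, 2.5, 17.1, 4.3.
Cumulative: 19.6, 27.2, 27.2, 29.6, 29.6, 49.1, 54.9, 72.6, 83.7, 86.6, 89.1, 106.2, 110.5.
The total first reaches 35 DD on day 6.

day 6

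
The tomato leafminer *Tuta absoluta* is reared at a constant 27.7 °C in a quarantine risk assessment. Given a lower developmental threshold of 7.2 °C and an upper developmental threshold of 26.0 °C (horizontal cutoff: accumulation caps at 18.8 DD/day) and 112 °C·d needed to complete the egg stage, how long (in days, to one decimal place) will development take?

6.0 days

Temperature 27.7 °C exceeds the upper threshold, so daily accumulation caps at 26.0 − 7.2 = 18.8 DD/day.
Duration = 112 / 18.8 = 5.957 ≈ 6.0 days.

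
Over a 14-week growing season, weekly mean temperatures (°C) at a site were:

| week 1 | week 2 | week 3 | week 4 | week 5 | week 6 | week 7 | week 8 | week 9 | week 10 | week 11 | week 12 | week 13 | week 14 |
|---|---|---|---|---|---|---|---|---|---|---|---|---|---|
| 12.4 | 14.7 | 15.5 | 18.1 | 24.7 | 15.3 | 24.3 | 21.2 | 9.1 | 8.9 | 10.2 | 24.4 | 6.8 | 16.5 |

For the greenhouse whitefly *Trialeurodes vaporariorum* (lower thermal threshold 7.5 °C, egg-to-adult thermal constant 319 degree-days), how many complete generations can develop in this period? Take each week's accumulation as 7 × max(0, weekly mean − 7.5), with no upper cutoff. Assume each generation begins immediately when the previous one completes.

Weekly DD (7 × max(0, T̄ − 7.5)): 34.3, 50.4, 56.0, 74.2, 120.4, 54.6, 117.6, 95.9, 11.2, 9.8, 18.9, 118.3, 0.0, 63.0.
Season total = 824.6 DD.
Complete generations = ⌊824.6 / 319⌋ = 2.

2 generations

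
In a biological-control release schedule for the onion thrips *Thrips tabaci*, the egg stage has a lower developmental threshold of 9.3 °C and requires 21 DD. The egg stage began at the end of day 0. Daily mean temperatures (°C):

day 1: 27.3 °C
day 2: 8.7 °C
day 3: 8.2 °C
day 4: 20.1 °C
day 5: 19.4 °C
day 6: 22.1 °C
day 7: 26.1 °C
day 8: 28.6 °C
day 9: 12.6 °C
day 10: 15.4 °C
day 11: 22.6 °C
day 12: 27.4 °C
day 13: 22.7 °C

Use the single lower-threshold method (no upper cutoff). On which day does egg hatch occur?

Daily DD above 9.3 °C: 18.0, 0.0, 0.0, 10.8, 10.1, 12.8, 16.8, 19.3, 3.3, 6.1, 13.3, 18.1, 13.4.
Cumulative: 18.0, 18.0, 18.0, 28.8, 38.9, 51.7, 68.5, 87.8, 91.1, 97.2, 110.5, 128.6, 142.0.
The total first reaches 21 DD on day 4.

day 4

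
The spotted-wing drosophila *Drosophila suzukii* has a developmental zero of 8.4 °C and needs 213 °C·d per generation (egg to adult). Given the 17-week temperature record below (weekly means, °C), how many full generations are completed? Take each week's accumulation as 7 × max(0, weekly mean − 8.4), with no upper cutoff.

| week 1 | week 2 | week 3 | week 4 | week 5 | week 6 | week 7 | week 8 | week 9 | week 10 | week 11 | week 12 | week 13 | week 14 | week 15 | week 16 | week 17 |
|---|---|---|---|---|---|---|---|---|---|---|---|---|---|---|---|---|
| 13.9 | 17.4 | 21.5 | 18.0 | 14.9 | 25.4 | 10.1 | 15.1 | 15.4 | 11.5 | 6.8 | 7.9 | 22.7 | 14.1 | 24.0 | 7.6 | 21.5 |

4 generations

Weekly DD (7 × max(0, T̄ − 8.4)): 38.5, 63.0, 91.7, 67.2, 45.5, 119.0, 11.9, 46.9, 49.0, 21.7, 0.0, 0.0, 100.1, 39.9, 109.2, 0.0, 91.7.
Season total = 895.3 DD.
Complete generations = ⌊895.3 / 213⌋ = 4.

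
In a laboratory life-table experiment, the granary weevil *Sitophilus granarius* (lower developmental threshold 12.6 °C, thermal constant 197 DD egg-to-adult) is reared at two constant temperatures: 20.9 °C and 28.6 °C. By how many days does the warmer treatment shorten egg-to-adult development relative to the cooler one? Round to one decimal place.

11.4 days

At 20.9 °C: 197 / (20.9 − 12.6) = 197 / 8.3 = 23.735 d.
At 28.6 °C: 197 / (28.6 − 12.6) = 197 / 16.0 = 12.312 d.
Difference = |23.735 − 12.312| = 11.422 ≈ 11.4 days.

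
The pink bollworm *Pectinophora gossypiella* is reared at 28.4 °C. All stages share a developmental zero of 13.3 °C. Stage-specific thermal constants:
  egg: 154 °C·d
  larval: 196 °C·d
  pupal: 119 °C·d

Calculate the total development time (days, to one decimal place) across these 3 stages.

31.1 days

Daily accumulation at 28.4 °C = 28.4 − 13.3 = 15.1 DD/day.
Total K = 154 + 196 + 119 = 469 DD.
Total duration = 469 / 15.1 = 31.060 ≈ 31.1 days.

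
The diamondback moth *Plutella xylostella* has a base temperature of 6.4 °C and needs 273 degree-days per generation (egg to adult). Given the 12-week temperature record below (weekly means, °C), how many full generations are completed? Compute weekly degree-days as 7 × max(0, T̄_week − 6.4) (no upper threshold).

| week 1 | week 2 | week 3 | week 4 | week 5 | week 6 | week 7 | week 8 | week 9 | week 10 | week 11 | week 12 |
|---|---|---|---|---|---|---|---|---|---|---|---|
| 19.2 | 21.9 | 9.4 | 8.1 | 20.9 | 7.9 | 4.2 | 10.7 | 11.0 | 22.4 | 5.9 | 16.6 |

2 generations

Weekly DD (7 × max(0, T̄ − 6.4)): 89.6, 108.5, 21.0, 11.9, 101.5, 10.5, 0.0, 30.1, 32.2, 112.0, 0.0, 71.4.
Season total = 588.7 DD.
Complete generations = ⌊588.7 / 273⌋ = 2.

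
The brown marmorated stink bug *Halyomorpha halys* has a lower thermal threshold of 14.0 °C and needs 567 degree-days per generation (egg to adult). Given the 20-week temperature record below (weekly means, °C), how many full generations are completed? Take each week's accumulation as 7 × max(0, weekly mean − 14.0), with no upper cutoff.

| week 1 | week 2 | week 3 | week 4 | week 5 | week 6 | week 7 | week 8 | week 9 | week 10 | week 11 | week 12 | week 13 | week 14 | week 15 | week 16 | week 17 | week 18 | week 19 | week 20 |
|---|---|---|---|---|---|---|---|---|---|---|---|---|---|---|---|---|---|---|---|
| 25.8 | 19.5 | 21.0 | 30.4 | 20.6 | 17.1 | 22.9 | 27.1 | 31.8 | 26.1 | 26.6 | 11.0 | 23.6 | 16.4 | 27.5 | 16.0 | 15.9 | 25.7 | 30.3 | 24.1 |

2 generations

Weekly DD (7 × max(0, T̄ − 14.0)): 82.6, 38.5, 49.0, 114.8, 46.2, 21.7, 62.3, 91.7, 124.6, 84.7, 88.2, 0.0, 67.2, 16.8, 94.5, 14.0, 13.3, 81.9, 114.1, 70.7.
Season total = 1276.8 DD.
Complete generations = ⌊1276.8 / 567⌋ = 2.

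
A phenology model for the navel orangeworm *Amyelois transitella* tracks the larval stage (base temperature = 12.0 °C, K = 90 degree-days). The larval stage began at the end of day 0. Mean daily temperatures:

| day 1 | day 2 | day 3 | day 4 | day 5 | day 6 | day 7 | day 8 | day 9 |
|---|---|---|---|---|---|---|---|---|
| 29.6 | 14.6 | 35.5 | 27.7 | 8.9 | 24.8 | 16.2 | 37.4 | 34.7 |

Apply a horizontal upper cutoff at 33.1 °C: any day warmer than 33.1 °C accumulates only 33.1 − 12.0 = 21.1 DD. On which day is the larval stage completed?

day 8

Daily DD above 12.0 °C (capped at 21.1): 17.6, 2.6, 21.1, 15.7, 0.0, 12.8, 4.2, 21.1, 21.1.
Cumulative: 17.6, 20.2, 41.3, 57.0, 57.0, 69.8, 74.0, 95.1, 116.2.
The total first reaches 90 DD on day 8.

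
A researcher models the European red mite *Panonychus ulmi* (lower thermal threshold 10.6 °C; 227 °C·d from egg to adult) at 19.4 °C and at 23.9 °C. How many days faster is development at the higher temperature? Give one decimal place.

At 19.4 °C: 227 / (19.4 − 10.6) = 227 / 8.8 = 25.795 d.
At 23.9 °C: 227 / (23.9 − 10.6) = 227 / 13.3 = 17.068 d.
Difference = |25.795 − 17.068| = 8.728 ≈ 8.7 days.

8.7 days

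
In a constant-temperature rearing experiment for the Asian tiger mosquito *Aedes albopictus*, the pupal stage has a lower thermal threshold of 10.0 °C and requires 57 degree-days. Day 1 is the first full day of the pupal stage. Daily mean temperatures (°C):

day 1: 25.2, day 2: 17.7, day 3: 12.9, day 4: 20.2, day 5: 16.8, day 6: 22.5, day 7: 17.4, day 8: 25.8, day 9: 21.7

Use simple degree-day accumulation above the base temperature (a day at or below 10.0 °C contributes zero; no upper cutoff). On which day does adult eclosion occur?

day 7

Daily DD above 10.0 °C: 15.2, 7.7, 2.9, 10.2, 6.8, 12.5, 7.4, 15.8, 11.7.
Cumulative: 15.2, 22.9, 25.8, 36.0, 42.8, 55.3, 62.7, 78.5, 90.2.
The total first reaches 57 DD on day 7.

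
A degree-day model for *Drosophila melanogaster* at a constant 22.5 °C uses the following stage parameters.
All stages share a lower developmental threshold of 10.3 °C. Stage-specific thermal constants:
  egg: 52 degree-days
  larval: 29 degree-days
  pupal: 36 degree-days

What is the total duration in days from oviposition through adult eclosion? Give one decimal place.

9.6 days

Daily accumulation at 22.5 °C = 22.5 − 10.3 = 12.2 DD/day.
Total K = 52 + 29 + 36 = 117 DD.
Total duration = 117 / 12.2 = 9.590 ≈ 9.6 days.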